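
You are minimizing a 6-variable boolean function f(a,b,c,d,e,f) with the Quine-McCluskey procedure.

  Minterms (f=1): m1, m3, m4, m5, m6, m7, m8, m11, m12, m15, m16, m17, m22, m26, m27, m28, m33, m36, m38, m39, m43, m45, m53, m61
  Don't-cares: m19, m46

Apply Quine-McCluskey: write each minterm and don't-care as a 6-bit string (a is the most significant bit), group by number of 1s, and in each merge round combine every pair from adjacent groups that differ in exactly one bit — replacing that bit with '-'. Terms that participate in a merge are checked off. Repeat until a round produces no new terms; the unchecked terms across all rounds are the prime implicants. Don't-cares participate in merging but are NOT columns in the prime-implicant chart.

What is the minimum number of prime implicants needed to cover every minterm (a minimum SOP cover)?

[col 0] 000001*, 000011*, 000100*, 000101*, 000110*, 000111*, 001000*, 001011*, 001100*, 001111*, 010000*, 010001*, 010011*, 010110*, 011010*, 011011*, 011100*, 100001*, 100100*, 100110*, 100111*, 101011*, 101101*, 101110*, 110101*, 111101*
[col 1] -00001, -00100*, -00110*, -00111*, -01011, 0-0001*, 0-0011*, 0-0110, 0-1011*, 0-1100, 00-011*, 00-100, 00-111*, 000-01*, 000-11*, 0000-1*, 0001-0*, 0001-1*, 00010-*, 00011-*, 001-00, 001-11*, 01-011*, 0100-1*, 01000-, 01101-, 1-1101, 10-110, 1001-0*, 10011-*, 11-101
[col 2] -001-0, -0011-, 0--011, 0-00-1, 00--11, 000--1, 0001--
Prime implicants: -00001, -001-0, -0011-, -01011, 0--011, 0-00-1, 0-0110, 0-1100, 00--11, 00-100, 000--1, 0001--, 001-00, 01000-, 01101-, 1-1101, 10-110, 11-101
PI chart (minterm → PIs covering it):
  1 | -00001,0-00-1,000--1
  3 | 0--011,0-00-1,00--11,000--1
  4 | -001-0,00-100,0001--
  5 | 000--1,0001--
  6 | -001-0,-0011-,0-0110,0001--
  7 | -0011-,00--11,000--1,0001--
  8 | 001-00  (sole → essential)
  11 | -01011,0--011,00--11
  12 | 0-1100,00-100,001-00
  15 | 00--11  (sole → essential)
  16 | 01000-  (sole → essential)
  17 | 0-00-1,01000-
  22 | 0-0110  (sole → essential)
  26 | 01101-  (sole → essential)
  27 | 0--011,01101-
  28 | 0-1100  (sole → essential)
  33 | -00001  (sole → essential)
  36 | -001-0  (sole → essential)
  38 | -001-0,-0011-,10-110
  39 | -0011-  (sole → essential)
  43 | -01011  (sole → essential)
  45 | 1-1101  (sole → essential)
  53 | 11-101  (sole → essential)
  61 | 1-1101,11-101
Essential prime implicants: -00001, -001-0, -0011-, -01011, 0-0110, 0-1100, 00--11, 001-00, 01000-, 01101-, 1-1101, 11-101
Petrick residual → 000--1
Minimum SOP uses 13 PIs: b'c'd'e'f + b'c'df' + b'c'de + b'cd'ef + a'c'def' + a'cde'f' + a'b'ef + a'b'c'f + a'b'ce'f' + a'bc'd'e' + a'bcd'e + acde'f + abde'f

13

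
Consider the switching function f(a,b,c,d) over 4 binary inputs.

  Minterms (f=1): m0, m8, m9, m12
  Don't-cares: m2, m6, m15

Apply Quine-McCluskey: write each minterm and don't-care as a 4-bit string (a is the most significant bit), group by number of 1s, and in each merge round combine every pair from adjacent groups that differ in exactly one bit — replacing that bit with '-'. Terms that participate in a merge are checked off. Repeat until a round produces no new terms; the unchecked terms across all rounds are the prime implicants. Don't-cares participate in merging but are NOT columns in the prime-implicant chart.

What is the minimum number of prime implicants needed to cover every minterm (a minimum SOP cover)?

size-2^0 implicants → 0000(✓)  0010(✓)  0110(✓)  1000(✓)  1001(✓)  1100(✓)  1111
size-2^1 implicants → -000  0-10  00-0  1-00  100-
Unchecked terms (primes): -000, 0-10, 00-0, 1-00, 100-, 1111
Minterm coverage:
  m0 ⊆ -000,00-0
  m8 ⊆ -000,1-00,100-
  m9 ⊆ 100- [E]
  m12 ⊆ 1-00 [E]
E = {1-00, 100-}
Petrick residual → -000
Cover = b'c'd' + ac'd' + ab'c'  |cover|=3

3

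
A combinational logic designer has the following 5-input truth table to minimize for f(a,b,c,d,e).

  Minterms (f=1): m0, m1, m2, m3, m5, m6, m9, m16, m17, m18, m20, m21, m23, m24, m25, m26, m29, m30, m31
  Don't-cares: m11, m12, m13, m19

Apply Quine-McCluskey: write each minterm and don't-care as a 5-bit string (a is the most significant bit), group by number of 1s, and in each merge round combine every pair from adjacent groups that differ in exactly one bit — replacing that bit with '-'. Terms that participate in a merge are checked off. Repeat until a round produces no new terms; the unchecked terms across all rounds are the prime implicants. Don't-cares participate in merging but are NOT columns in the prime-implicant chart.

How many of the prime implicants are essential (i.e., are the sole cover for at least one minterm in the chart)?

Round 0: 00000✓ 00001✓ 00010✓ 00011✓ 00101✓ 00110✓ 01001✓ 01011✓ 01100✓ 01101✓ 10000✓ 10001✓ 10010✓ 10011✓ 10100✓ 10101✓ 10111✓ 11000✓ 11001✓ 11010✓ 11101✓ 11110✓ 11111✓
Round 1: -0000✓ -0001✓ -0010✓ -0011✓ -0101✓ -1001✓ -1101✓ 0-001✓ 0-011✓ 0-101✓ 00-01✓ 00-10 000-0✓ 000-1✓ 0000-✓ 0001-✓ 01-01✓ 010-1✓ 0110- 1-000✓ 1-001✓ 1-010✓ 1-101✓ 1-111✓ 10-00✓ 10-01✓ 10-11✓ 100-0✓ 100-1✓ 1000-✓ 1001-✓ 101-1✓ 1010-✓ 11-01✓ 11-10 110-0✓ 1100-✓ 111-1✓ 1111-
Round 2: --001✓ --101✓ -0-01✓ -00-0✓ -00-1✓ -000-✓ -001-✓ -1-01✓ 0--01✓ 0-0-1 000--✓ 1--01✓ 1-0-0 1-00- 1-1-1 10--1 10-0- 100--✓
Round 3: ---01 -00--
PIs = {---01, -00--, 0-0-1, 00-10, 0110-, 1-0-0, 1-00-, 1-1-1, 10--1, 10-0-, 11-10, 1111-}
Coverage chart:
  m0: -00-- ←essential
  m1: ---01,-00--,0-0-1
  m2: -00--,00-10
  m3: -00--,0-0-1
  m5: ---01 ←essential
  m6: 00-10 ←essential
  m9: ---01,0-0-1
  m16: -00--,1-0-0,1-00-,10-0-
  m17: ---01,-00--,1-00-,10--1,10-0-
  m18: -00--,1-0-0
  m20: 10-0- ←essential
  m21: ---01,1-1-1,10--1,10-0-
  m23: 1-1-1,10--1
  m24: 1-0-0,1-00-
  m25: ---01,1-00-
  m26: 1-0-0,11-10
  m29: ---01,1-1-1
  m30: 11-10,1111-
  m31: 1-1-1,1111-
Essential: ---01, -00--, 00-10, 10-0-

4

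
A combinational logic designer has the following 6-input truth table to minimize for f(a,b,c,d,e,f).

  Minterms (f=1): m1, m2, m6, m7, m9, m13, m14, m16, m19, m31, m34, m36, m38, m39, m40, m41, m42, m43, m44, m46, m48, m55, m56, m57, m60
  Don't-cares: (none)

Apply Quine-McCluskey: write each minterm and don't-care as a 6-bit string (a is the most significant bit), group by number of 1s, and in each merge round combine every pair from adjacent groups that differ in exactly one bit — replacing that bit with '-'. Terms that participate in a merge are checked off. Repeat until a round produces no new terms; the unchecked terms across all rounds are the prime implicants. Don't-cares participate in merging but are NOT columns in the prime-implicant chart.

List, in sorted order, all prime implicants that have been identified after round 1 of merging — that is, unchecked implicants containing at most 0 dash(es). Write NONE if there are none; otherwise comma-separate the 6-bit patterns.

010011, 011111

[col 0] 000001*, 000010*, 000110*, 000111*, 001001*, 001101*, 001110*, 010000*, 010011, 011111, 100010*, 100100*, 100110*, 100111*, 101000*, 101001*, 101010*, 101011*, 101100*, 101110*, 110000*, 110111*, 111000*, 111001*, 111100*
[col 1] -00010*, -00110*, -00111*, -01001, -01110*, -10000, 00-001, 00-110*, 000-10*, 00011-*, 001-01, 1-0111, 1-1000*, 1-1001*, 1-1100*, 10-010*, 10-100*, 10-110*, 100-10*, 1001-0*, 10011-*, 101-00*, 101-10*, 1010-0*, 1010-1*, 10100-*, 10101-*, 1011-0*, 11-000, 111-00*, 11100-*
[col 2] -0-110, -00-10, -0011-, 1-1-00, 1-100-, 10--10, 10-1-0, 101--0, 1010--
Prime implicants: -0-110, -00-10, -0011-, -01001, -10000, 00-001, 001-01, 010011, 011111, 1-0111, 1-1-00, 1-100-, 10--10, 10-1-0, 101--0, 1010--, 11-000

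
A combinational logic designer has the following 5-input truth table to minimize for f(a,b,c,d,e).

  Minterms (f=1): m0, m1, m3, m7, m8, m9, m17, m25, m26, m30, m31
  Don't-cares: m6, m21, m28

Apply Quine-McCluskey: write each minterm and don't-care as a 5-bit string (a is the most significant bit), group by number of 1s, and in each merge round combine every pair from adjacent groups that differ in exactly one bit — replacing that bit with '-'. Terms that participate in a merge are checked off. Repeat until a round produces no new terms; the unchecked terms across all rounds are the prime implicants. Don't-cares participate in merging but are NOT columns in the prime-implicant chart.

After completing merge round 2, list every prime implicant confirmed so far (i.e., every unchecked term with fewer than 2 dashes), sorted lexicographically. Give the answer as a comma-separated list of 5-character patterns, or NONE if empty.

size-2^0 implicants → 00000(✓)  00001(✓)  00011(✓)  00110(✓)  00111(✓)  01000(✓)  01001(✓)  10001(✓)  10101(✓)  11001(✓)  11010(✓)  11100(✓)  11110(✓)  11111(✓)
size-2^1 implicants → -0001(✓)  -1001(✓)  0-000(✓)  0-001(✓)  00-11  000-1  0000-(✓)  0011-  0100-(✓)  1-001(✓)  10-01  11-10  111-0  1111-
size-2^2 implicants → --001  0-00-
Unchecked terms (primes): --001, 0-00-, 00-11, 000-1, 0011-, 10-01, 11-10, 111-0, 1111-

00-11, 000-1, 0011-, 10-01, 11-10, 111-0, 1111-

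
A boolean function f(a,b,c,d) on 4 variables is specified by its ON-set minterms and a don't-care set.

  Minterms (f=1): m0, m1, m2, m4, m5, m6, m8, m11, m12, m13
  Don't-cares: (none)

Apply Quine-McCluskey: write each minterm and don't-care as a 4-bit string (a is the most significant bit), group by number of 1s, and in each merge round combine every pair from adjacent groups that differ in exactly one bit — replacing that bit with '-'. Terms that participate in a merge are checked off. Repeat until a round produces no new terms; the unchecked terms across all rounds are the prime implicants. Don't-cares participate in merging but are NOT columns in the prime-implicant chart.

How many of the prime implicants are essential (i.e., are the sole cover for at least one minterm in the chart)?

5

size-2^0 implicants → 0000(✓)  0001(✓)  0010(✓)  0100(✓)  0101(✓)  0110(✓)  1000(✓)  1011  1100(✓)  1101(✓)
size-2^1 implicants → -000(✓)  -100(✓)  -101(✓)  0-00(✓)  0-01(✓)  0-10(✓)  00-0(✓)  000-(✓)  01-0(✓)  010-(✓)  1-00(✓)  110-(✓)
size-2^2 implicants → --00  -10-  0--0  0-0-
Unchecked terms (primes): --00, -10-, 0--0, 0-0-, 1011
Minterm coverage:
  m0 ⊆ --00,0--0,0-0-
  m1 ⊆ 0-0- [E]
  m2 ⊆ 0--0 [E]
  m4 ⊆ --00,-10-,0--0,0-0-
  m5 ⊆ -10-,0-0-
  m6 ⊆ 0--0 [E]
  m8 ⊆ --00 [E]
  m11 ⊆ 1011 [E]
  m12 ⊆ --00,-10-
  m13 ⊆ -10- [E]
E = {--00, -10-, 0--0, 0-0-, 1011}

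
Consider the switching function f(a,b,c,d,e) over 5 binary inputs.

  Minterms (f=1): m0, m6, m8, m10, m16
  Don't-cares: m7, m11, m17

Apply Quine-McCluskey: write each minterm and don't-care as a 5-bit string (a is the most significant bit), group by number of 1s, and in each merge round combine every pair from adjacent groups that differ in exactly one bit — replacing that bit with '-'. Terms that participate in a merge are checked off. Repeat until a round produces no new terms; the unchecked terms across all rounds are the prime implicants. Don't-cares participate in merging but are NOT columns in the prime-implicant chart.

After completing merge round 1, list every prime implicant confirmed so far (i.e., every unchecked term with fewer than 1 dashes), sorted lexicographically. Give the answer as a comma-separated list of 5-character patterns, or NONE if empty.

[col 0] 00000*, 00110*, 00111*, 01000*, 01010*, 01011*, 10000*, 10001*
[col 1] -0000, 0-000, 0011-, 010-0, 0101-, 1000-
Prime implicants: -0000, 0-000, 0011-, 010-0, 0101-, 1000-

NONE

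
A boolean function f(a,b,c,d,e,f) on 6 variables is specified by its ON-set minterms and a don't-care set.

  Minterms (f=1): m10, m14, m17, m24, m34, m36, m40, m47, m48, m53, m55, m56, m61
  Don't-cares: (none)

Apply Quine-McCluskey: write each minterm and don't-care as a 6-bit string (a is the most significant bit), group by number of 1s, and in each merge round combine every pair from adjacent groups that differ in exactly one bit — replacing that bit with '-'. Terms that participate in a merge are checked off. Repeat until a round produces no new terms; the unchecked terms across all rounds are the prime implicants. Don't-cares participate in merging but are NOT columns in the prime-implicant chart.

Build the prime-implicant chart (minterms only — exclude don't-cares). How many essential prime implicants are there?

[col 0] 001010*, 001110*, 010001, 011000*, 100010, 100100, 101000*, 101111, 110000*, 110101*, 110111*, 111000*, 111101*
[col 1] -11000, 001-10, 1-1000, 11-000, 11-101, 1101-1
Prime implicants: -11000, 001-10, 010001, 1-1000, 100010, 100100, 101111, 11-000, 11-101, 1101-1
PI chart (minterm → PIs covering it):
  10 | 001-10  (sole → essential)
  14 | 001-10  (sole → essential)
  17 | 010001  (sole → essential)
  24 | -11000  (sole → essential)
  34 | 100010  (sole → essential)
  36 | 100100  (sole → essential)
  40 | 1-1000  (sole → essential)
  47 | 101111  (sole → essential)
  48 | 11-000  (sole → essential)
  53 | 11-101,1101-1
  55 | 1101-1  (sole → essential)
  56 | -11000,1-1000,11-000
  61 | 11-101  (sole → essential)
Essential prime implicants: -11000, 001-10, 010001, 1-1000, 100010, 100100, 101111, 11-000, 11-101, 1101-1

10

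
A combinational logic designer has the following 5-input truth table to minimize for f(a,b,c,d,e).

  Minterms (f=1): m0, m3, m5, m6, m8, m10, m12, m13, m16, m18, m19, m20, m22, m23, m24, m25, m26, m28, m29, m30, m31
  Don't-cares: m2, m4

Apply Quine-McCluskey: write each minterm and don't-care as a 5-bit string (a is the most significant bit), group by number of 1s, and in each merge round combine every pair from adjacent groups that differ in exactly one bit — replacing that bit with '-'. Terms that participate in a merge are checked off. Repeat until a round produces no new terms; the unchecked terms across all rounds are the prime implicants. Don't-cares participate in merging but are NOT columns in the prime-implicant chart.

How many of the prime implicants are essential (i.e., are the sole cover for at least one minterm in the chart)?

5

[col 0] 00000*, 00010*, 00011*, 00100*, 00101*, 00110*, 01000*, 01010*, 01100*, 01101*, 10000*, 10010*, 10011*, 10100*, 10110*, 10111*, 11000*, 11001*, 11010*, 11100*, 11101*, 11110*, 11111*
[col 1] -0000*, -0010*, -0011*, -0100*, -0110*, -1000*, -1010*, -1100*, -1101*, 0-000*, 0-010*, 0-100*, 0-101*, 00-00*, 00-10*, 000-0*, 0001-*, 001-0*, 0010-*, 01-00*, 010-0*, 0110-*, 1-000*, 1-010*, 1-100*, 1-110*, 1-111*, 10-00*, 10-10*, 10-11*, 100-0*, 1001-*, 101-0*, 1011-*, 11-00*, 11-01*, 11-10*, 110-0*, 1100-*, 111-0*, 111-1*, 1110-*, 1111-*
[col 2] --000*, --010*, --100*, -0-00*, -0-10*, -00-0*, -001-, -01-0*, -1-00*, -10-0*, -110-, 0--00*, 0-0-0*, 0-10-, 00--0*, 1--00*, 1--10*, 1-0-0*, 1-1-0*, 1-11-, 10--0*, 10-1-, 11--0*, 11-0-, 111--
[col 3] ---00, --0-0, -0--0, 1---0
Prime implicants: ---00, --0-0, -0--0, -001-, -110-, 0-10-, 1---0, 1-11-, 10-1-, 11-0-, 111--
PI chart (minterm → PIs covering it):
  0 | ---00,--0-0,-0--0
  3 | -001-  (sole → essential)
  5 | 0-10-  (sole → essential)
  6 | -0--0  (sole → essential)
  8 | ---00,--0-0
  10 | --0-0  (sole → essential)
  12 | ---00,-110-,0-10-
  13 | -110-,0-10-
  16 | ---00,--0-0,-0--0,1---0
  18 | --0-0,-0--0,-001-,1---0,10-1-
  19 | -001-,10-1-
  20 | ---00,-0--0,1---0
  22 | -0--0,1---0,1-11-,10-1-
  23 | 1-11-,10-1-
  24 | ---00,--0-0,1---0,11-0-
  25 | 11-0-  (sole → essential)
  26 | --0-0,1---0
  28 | ---00,-110-,1---0,11-0-,111--
  29 | -110-,11-0-,111--
  30 | 1---0,1-11-,111--
  31 | 1-11-,111--
Essential prime implicants: --0-0, -0--0, -001-, 0-10-, 11-0-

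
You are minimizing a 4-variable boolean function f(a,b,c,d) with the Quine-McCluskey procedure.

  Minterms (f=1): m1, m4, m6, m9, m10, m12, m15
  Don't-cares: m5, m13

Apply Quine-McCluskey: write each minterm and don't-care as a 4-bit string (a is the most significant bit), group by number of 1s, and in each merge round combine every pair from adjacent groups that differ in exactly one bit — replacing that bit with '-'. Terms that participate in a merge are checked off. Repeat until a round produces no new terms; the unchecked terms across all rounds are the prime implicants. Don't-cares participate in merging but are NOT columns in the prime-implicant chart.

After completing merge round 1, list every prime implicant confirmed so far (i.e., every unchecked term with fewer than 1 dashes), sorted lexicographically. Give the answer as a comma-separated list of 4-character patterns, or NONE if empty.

size-2^0 implicants → 0001(✓)  0100(✓)  0101(✓)  0110(✓)  1001(✓)  1010  1100(✓)  1101(✓)  1111(✓)
size-2^1 implicants → -001(✓)  -100(✓)  -101(✓)  0-01(✓)  01-0  010-(✓)  1-01(✓)  11-1  110-(✓)
size-2^2 implicants → --01  -10-
Unchecked terms (primes): --01, -10-, 01-0, 1010, 11-1

1010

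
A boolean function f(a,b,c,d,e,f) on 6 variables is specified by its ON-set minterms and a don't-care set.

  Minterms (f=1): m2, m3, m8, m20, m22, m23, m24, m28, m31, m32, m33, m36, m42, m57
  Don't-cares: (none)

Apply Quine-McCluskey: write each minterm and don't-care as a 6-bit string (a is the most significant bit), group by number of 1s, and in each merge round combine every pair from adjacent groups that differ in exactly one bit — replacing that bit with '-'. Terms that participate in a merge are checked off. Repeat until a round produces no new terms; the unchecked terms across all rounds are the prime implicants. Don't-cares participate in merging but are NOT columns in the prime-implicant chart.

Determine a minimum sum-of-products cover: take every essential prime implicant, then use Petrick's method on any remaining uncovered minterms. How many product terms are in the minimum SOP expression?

size-2^0 implicants → 000010(✓)  000011(✓)  001000(✓)  010100(✓)  010110(✓)  010111(✓)  011000(✓)  011100(✓)  011111(✓)  100000(✓)  100001(✓)  100100(✓)  101010  111001
size-2^1 implicants → 0-1000  00001-  01-100  01-111  0101-0  01011-  011-00  100-00  10000-
Unchecked terms (primes): 0-1000, 00001-, 01-100, 01-111, 0101-0, 01011-, 011-00, 100-00, 10000-, 101010, 111001
Minterm coverage:
  m2 ⊆ 00001- [E]
  m3 ⊆ 00001- [E]
  m8 ⊆ 0-1000 [E]
  m20 ⊆ 01-100,0101-0
  m22 ⊆ 0101-0,01011-
  m23 ⊆ 01-111,01011-
  m24 ⊆ 0-1000,011-00
  m28 ⊆ 01-100,011-00
  m31 ⊆ 01-111 [E]
  m32 ⊆ 100-00,10000-
  m33 ⊆ 10000- [E]
  m36 ⊆ 100-00 [E]
  m42 ⊆ 101010 [E]
  m57 ⊆ 111001 [E]
E = {0-1000, 00001-, 01-111, 100-00, 10000-, 101010, 111001}
Petrick residual → 01-100, 0101-0
Cover = a'cd'e'f' + a'b'c'd'e + a'bde'f' + a'bdef + a'bc'df' + ab'c'e'f' + ab'c'd'e' + ab'cd'ef' + abcd'e'f  |cover|=9

9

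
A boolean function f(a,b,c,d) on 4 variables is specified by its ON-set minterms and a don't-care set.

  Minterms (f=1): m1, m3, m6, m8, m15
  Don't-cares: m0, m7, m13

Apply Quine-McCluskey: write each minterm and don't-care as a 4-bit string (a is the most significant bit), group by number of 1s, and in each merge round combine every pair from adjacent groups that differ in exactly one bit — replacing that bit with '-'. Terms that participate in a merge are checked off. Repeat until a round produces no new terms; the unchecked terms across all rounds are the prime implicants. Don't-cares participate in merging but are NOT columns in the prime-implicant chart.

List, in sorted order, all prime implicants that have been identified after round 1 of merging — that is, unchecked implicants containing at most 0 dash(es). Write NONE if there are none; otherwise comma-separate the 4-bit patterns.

size-2^0 implicants → 0000(✓)  0001(✓)  0011(✓)  0110(✓)  0111(✓)  1000(✓)  1101(✓)  1111(✓)
size-2^1 implicants → -000  -111  0-11  00-1  000-  011-  11-1
Unchecked terms (primes): -000, -111, 0-11, 00-1, 000-, 011-, 11-1

NONE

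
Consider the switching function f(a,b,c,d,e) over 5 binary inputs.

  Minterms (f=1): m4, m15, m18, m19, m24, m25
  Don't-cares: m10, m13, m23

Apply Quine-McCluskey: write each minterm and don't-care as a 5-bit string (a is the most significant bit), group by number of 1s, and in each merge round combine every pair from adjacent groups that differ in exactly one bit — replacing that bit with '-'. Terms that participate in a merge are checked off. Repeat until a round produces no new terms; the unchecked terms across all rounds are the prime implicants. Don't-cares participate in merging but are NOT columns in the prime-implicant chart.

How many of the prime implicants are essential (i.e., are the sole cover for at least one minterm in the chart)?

4

[col 0] 00100, 01010, 01101*, 01111*, 10010*, 10011*, 10111*, 11000*, 11001*
[col 1] 011-1, 10-11, 1001-, 1100-
Prime implicants: 00100, 01010, 011-1, 10-11, 1001-, 1100-
PI chart (minterm → PIs covering it):
  4 | 00100  (sole → essential)
  15 | 011-1  (sole → essential)
  18 | 1001-  (sole → essential)
  19 | 10-11,1001-
  24 | 1100-  (sole → essential)
  25 | 1100-  (sole → essential)
Essential prime implicants: 00100, 011-1, 1001-, 1100-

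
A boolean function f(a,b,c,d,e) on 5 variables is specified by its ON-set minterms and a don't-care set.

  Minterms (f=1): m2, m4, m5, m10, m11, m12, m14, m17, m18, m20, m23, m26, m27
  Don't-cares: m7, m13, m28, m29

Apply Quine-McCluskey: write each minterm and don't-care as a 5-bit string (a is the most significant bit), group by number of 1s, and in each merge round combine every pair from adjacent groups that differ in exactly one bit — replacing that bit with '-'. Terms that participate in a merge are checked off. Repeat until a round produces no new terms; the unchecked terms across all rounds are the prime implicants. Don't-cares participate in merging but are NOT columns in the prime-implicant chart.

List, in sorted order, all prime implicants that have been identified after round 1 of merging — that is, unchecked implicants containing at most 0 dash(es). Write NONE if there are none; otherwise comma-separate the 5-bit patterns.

10001

size-2^0 implicants → 00010(✓)  00100(✓)  00101(✓)  00111(✓)  01010(✓)  01011(✓)  01100(✓)  01101(✓)  01110(✓)  10001  10010(✓)  10100(✓)  10111(✓)  11010(✓)  11011(✓)  11100(✓)  11101(✓)
size-2^1 implicants → -0010(✓)  -0100(✓)  -0111  -1010(✓)  -1011(✓)  -1100(✓)  -1101(✓)  0-010(✓)  0-100(✓)  0-101(✓)  001-1  0010-(✓)  01-10  0101-(✓)  011-0  0110-(✓)  1-010(✓)  1-100(✓)  1101-(✓)  1110-(✓)
size-2^2 implicants → --010  --100  -101-  -110-  0-10-
Unchecked terms (primes): --010, --100, -0111, -101-, -110-, 0-10-, 001-1, 01-10, 011-0, 10001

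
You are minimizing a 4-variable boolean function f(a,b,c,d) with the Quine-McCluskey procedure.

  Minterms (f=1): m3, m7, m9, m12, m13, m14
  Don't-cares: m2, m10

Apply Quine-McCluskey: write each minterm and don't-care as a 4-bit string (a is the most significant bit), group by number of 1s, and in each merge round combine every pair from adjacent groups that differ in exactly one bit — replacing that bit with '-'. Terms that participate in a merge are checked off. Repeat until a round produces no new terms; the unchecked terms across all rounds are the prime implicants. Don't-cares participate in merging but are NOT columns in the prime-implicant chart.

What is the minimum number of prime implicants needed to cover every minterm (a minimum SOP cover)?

Round 0: 0010✓ 0011✓ 0111✓ 1001✓ 1010✓ 1100✓ 1101✓ 1110✓
Round 1: -010 0-11 001- 1-01 1-10 11-0 110-
PIs = {-010, 0-11, 001-, 1-01, 1-10, 11-0, 110-}
Coverage chart:
  m3: 0-11,001-
  m7: 0-11 ←essential
  m9: 1-01 ←essential
  m12: 11-0,110-
  m13: 1-01,110-
  m14: 1-10,11-0
Essential: 0-11, 1-01
Petrick residual → 11-0
Min cover (3 terms): a'cd + ac'd + abd'

3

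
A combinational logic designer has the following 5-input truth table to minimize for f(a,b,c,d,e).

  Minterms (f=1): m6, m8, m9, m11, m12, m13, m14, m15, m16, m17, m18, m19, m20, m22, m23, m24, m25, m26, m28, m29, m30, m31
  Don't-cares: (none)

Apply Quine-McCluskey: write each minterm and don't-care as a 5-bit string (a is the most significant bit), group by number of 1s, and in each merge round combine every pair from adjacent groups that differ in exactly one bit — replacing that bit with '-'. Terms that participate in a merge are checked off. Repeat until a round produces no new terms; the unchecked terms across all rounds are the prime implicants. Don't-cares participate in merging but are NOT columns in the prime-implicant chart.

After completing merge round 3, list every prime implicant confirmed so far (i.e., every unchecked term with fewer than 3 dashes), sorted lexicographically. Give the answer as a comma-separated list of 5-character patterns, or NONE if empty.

--110, 01--1, 1-00-, 1-11-, 10-1-, 100--

size-2^0 implicants → 00110(✓)  01000(✓)  01001(✓)  01011(✓)  01100(✓)  01101(✓)  01110(✓)  01111(✓)  10000(✓)  10001(✓)  10010(✓)  10011(✓)  10100(✓)  10110(✓)  10111(✓)  11000(✓)  11001(✓)  11010(✓)  11100(✓)  11101(✓)  11110(✓)  11111(✓)
size-2^1 implicants → -0110(✓)  -1000(✓)  -1001(✓)  -1100(✓)  -1101(✓)  -1110(✓)  -1111(✓)  0-110(✓)  01-00(✓)  01-01(✓)  01-11(✓)  010-1(✓)  0100-(✓)  011-0(✓)  011-1(✓)  0110-(✓)  0111-(✓)  1-000(✓)  1-001(✓)  1-010(✓)  1-100(✓)  1-110(✓)  1-111(✓)  10-00(✓)  10-10(✓)  10-11(✓)  100-0(✓)  100-1(✓)  1000-(✓)  1001-(✓)  101-0(✓)  1011-(✓)  11-00(✓)  11-01(✓)  11-10(✓)  110-0(✓)  1100-(✓)  111-0(✓)  111-1(✓)  1110-(✓)  1111-(✓)
size-2^2 implicants → --110  -1-00(✓)  -1-01(✓)  -100-(✓)  -11-0(✓)  -11-1(✓)  -110-(✓)  -111-(✓)  01--1  01-0-(✓)  011--(✓)  1--00(✓)  1--10(✓)  1-0-0(✓)  1-00-  1-1-0(✓)  1-11-  10--0(✓)  10-1-  100--  11--0(✓)  11-0-(✓)  111--(✓)
size-2^3 implicants → -1-0-  -11--  1---0
Unchecked terms (primes): --110, -1-0-, -11--, 01--1, 1---0, 1-00-, 1-11-, 10-1-, 100--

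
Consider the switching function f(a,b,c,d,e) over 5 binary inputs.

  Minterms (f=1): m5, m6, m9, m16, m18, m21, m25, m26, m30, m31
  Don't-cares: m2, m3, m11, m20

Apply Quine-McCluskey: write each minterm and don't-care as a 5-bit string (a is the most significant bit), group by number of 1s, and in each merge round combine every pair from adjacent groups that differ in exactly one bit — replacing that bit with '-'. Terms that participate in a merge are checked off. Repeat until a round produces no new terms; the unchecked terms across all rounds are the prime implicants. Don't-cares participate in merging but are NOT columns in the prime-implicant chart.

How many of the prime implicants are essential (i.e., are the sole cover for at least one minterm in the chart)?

4

size-2^0 implicants → 00010(✓)  00011(✓)  00101(✓)  00110(✓)  01001(✓)  01011(✓)  10000(✓)  10010(✓)  10100(✓)  10101(✓)  11001(✓)  11010(✓)  11110(✓)  11111(✓)
size-2^1 implicants → -0010  -0101  -1001  0-011  00-10  0001-  010-1  1-010  10-00  100-0  1010-  11-10  1111-
Unchecked terms (primes): -0010, -0101, -1001, 0-011, 00-10, 0001-, 010-1, 1-010, 10-00, 100-0, 1010-, 11-10, 1111-
Minterm coverage:
  m5 ⊆ -0101 [E]
  m6 ⊆ 00-10 [E]
  m9 ⊆ -1001,010-1
  m16 ⊆ 10-00,100-0
  m18 ⊆ -0010,1-010,100-0
  m21 ⊆ -0101,1010-
  m25 ⊆ -1001 [E]
  m26 ⊆ 1-010,11-10
  m30 ⊆ 11-10,1111-
  m31 ⊆ 1111- [E]
E = {-0101, -1001, 00-10, 1111-}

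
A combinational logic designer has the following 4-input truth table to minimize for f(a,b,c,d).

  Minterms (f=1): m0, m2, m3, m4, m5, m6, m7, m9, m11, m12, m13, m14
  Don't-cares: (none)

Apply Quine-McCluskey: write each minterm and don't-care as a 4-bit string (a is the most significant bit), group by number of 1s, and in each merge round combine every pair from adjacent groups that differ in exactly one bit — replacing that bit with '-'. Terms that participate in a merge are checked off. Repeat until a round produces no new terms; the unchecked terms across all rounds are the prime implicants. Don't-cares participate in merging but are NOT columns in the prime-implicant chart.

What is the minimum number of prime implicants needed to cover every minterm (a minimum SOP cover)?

5

[col 0] 0000*, 0010*, 0011*, 0100*, 0101*, 0110*, 0111*, 1001*, 1011*, 1100*, 1101*, 1110*
[col 1] -011, -100*, -101*, -110*, 0-00*, 0-10*, 0-11*, 00-0*, 001-*, 01-0*, 01-1*, 010-*, 011-*, 1-01, 10-1, 11-0*, 110-*
[col 2] -1-0, -10-, 0--0, 0-1-, 01--
Prime implicants: -011, -1-0, -10-, 0--0, 0-1-, 01--, 1-01, 10-1
PI chart (minterm → PIs covering it):
  0 | 0--0  (sole → essential)
  2 | 0--0,0-1-
  3 | -011,0-1-
  4 | -1-0,-10-,0--0,01--
  5 | -10-,01--
  6 | -1-0,0--0,0-1-,01--
  7 | 0-1-,01--
  9 | 1-01,10-1
  11 | -011,10-1
  12 | -1-0,-10-
  13 | -10-,1-01
  14 | -1-0  (sole → essential)
Essential prime implicants: -1-0, 0--0
Petrick residual → -011, 01--, 1-01
Minimum SOP uses 5 PIs: b'cd + bd' + a'd' + a'b + ac'd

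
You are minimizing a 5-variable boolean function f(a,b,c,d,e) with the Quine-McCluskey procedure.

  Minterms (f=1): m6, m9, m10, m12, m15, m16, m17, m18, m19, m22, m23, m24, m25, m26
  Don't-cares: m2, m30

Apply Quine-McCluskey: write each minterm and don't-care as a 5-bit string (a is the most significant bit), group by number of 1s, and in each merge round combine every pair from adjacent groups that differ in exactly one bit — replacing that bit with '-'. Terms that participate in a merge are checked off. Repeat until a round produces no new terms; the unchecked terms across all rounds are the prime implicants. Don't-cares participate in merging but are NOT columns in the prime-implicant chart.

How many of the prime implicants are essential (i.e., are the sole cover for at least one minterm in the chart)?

6

Round 0: 00010✓ 00110✓ 01001✓ 01010✓ 01100 01111 10000✓ 10001✓ 10010✓ 10011✓ 10110✓ 10111✓ 11000✓ 11001✓ 11010✓ 11110✓
Round 1: -0010✓ -0110✓ -1001 -1010✓ 0-010✓ 00-10✓ 1-000✓ 1-001✓ 1-010✓ 1-110✓ 10-10✓ 10-11✓ 100-0✓ 100-1✓ 1000-✓ 1001-✓ 1011-✓ 11-10✓ 110-0✓ 1100-✓
Round 2: --010 -0-10 1--10 1-0-0 1-00- 10-1- 100--
PIs = {--010, -0-10, -1001, 01100, 01111, 1--10, 1-0-0, 1-00-, 10-1-, 100--}
Coverage chart:
  m6: -0-10 ←essential
  m9: -1001 ←essential
  m10: --010 ←essential
  m12: 01100 ←essential
  m15: 01111 ←essential
  m16: 1-0-0,1-00-,100--
  m17: 1-00-,100--
  m18: --010,-0-10,1--10,1-0-0,10-1-,100--
  m19: 10-1-,100--
  m22: -0-10,1--10,10-1-
  m23: 10-1- ←essential
  m24: 1-0-0,1-00-
  m25: -1001,1-00-
  m26: --010,1--10,1-0-0
Essential: --010, -0-10, -1001, 01100, 01111, 10-1-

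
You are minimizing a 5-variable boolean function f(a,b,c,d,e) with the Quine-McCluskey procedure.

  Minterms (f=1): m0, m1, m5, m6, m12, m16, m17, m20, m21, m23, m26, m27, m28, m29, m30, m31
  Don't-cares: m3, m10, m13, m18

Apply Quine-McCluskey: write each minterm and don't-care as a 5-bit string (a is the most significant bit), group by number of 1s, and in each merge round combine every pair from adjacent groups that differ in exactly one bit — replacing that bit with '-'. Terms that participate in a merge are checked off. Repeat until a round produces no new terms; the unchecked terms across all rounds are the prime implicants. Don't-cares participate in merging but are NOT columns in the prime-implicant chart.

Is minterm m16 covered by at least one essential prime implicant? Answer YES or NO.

Round 0: 00000✓ 00001✓ 00011✓ 00101✓ 00110 01010✓ 01100✓ 01101✓ 10000✓ 10001✓ 10010✓ 10100✓ 10101✓ 10111✓ 11010✓ 11011✓ 11100✓ 11101✓ 11110✓ 11111✓
Round 1: -0000✓ -0001✓ -0101✓ -1010 -1100✓ -1101✓ 0-101✓ 00-01✓ 000-1 0000-✓ 0110-✓ 1-010 1-100✓ 1-101✓ 1-111✓ 10-00✓ 10-01✓ 100-0 1000-✓ 101-1✓ 1010-✓ 11-10✓ 11-11✓ 1101-✓ 111-0✓ 111-1✓ 1110-✓ 1111-✓
Round 2: --101 -0-01 -000- -110- 1-1-1 1-10- 10-0- 11-1- 111--
PIs = {--101, -0-01, -000-, -1010, -110-, 000-1, 00110, 1-010, 1-1-1, 1-10-, 10-0-, 100-0, 11-1-, 111--}
Coverage chart:
  m0: -000- ←essential
  m1: -0-01,-000-,000-1
  m5: --101,-0-01
  m6: 00110 ←essential
  m12: -110- ←essential
  m16: -000-,10-0-,100-0
  m17: -0-01,-000-,10-0-
  m20: 1-10-,10-0-
  m21: --101,-0-01,1-1-1,1-10-,10-0-
  m23: 1-1-1 ←essential
  m26: -1010,1-010,11-1-
  m27: 11-1- ←essential
  m28: -110-,1-10-,111--
  m29: --101,-110-,1-1-1,1-10-,111--
  m30: 11-1-,111--
  m31: 1-1-1,11-1-,111--
Essential: -000-, -110-, 00110, 1-1-1, 11-1-

YES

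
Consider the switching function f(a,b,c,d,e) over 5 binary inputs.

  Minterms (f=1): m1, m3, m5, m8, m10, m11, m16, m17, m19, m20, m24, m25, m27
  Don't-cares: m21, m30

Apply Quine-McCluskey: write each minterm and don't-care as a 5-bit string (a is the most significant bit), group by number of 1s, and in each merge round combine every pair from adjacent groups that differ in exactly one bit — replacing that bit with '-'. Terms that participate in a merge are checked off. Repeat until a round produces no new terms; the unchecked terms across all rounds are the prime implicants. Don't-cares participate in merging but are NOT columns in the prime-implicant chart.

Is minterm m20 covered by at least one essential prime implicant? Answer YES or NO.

YES

size-2^0 implicants → 00001(✓)  00011(✓)  00101(✓)  01000(✓)  01010(✓)  01011(✓)  10000(✓)  10001(✓)  10011(✓)  10100(✓)  10101(✓)  11000(✓)  11001(✓)  11011(✓)  11110
size-2^1 implicants → -0001(✓)  -0011(✓)  -0101(✓)  -1000  -1011(✓)  0-011(✓)  00-01(✓)  000-1(✓)  010-0  0101-  1-000(✓)  1-001(✓)  1-011(✓)  10-00(✓)  10-01(✓)  100-1(✓)  1000-(✓)  1010-(✓)  110-1(✓)  1100-(✓)
size-2^2 implicants → --011  -0-01  -00-1  1-0-1  1-00-  10-0-
Unchecked terms (primes): --011, -0-01, -00-1, -1000, 010-0, 0101-, 1-0-1, 1-00-, 10-0-, 11110
Minterm coverage:
  m1 ⊆ -0-01,-00-1
  m3 ⊆ --011,-00-1
  m5 ⊆ -0-01 [E]
  m8 ⊆ -1000,010-0
  m10 ⊆ 010-0,0101-
  m11 ⊆ --011,0101-
  m16 ⊆ 1-00-,10-0-
  m17 ⊆ -0-01,-00-1,1-0-1,1-00-,10-0-
  m19 ⊆ --011,-00-1,1-0-1
  m20 ⊆ 10-0- [E]
  m24 ⊆ -1000,1-00-
  m25 ⊆ 1-0-1,1-00-
  m27 ⊆ --011,1-0-1
E = {-0-01, 10-0-}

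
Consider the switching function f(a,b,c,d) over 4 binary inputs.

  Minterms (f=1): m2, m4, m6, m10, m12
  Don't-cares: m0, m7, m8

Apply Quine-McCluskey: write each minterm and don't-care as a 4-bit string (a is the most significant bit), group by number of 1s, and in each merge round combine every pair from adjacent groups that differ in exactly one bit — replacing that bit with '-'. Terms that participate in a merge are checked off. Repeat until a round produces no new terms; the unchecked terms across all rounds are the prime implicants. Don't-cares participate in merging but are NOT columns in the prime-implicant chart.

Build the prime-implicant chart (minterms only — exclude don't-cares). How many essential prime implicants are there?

2

[col 0] 0000*, 0010*, 0100*, 0110*, 0111*, 1000*, 1010*, 1100*
[col 1] -000*, -010*, -100*, 0-00*, 0-10*, 00-0*, 01-0*, 011-, 1-00*, 10-0*
[col 2] --00, -0-0, 0--0
Prime implicants: --00, -0-0, 0--0, 011-
PI chart (minterm → PIs covering it):
  2 | -0-0,0--0
  4 | --00,0--0
  6 | 0--0,011-
  10 | -0-0  (sole → essential)
  12 | --00  (sole → essential)
Essential prime implicants: --00, -0-0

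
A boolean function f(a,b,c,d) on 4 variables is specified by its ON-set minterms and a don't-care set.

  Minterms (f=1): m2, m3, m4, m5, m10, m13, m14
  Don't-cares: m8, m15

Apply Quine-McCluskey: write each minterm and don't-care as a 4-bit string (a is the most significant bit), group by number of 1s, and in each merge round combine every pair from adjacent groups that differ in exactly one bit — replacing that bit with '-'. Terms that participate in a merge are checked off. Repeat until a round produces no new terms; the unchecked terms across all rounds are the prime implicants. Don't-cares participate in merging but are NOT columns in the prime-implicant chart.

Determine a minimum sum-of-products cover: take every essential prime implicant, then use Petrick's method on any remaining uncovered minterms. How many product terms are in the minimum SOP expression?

Round 0: 0010✓ 0011✓ 0100✓ 0101✓ 1000✓ 1010✓ 1101✓ 1110✓ 1111✓
Round 1: -010 -101 001- 010- 1-10 10-0 11-1 111-
PIs = {-010, -101, 001-, 010-, 1-10, 10-0, 11-1, 111-}
Coverage chart:
  m2: -010,001-
  m3: 001- ←essential
  m4: 010- ←essential
  m5: -101,010-
  m10: -010,1-10,10-0
  m13: -101,11-1
  m14: 1-10,111-
Essential: 001-, 010-
Petrick residual → -101, 1-10
Min cover (4 terms): bc'd + a'b'c + a'bc' + acd'

4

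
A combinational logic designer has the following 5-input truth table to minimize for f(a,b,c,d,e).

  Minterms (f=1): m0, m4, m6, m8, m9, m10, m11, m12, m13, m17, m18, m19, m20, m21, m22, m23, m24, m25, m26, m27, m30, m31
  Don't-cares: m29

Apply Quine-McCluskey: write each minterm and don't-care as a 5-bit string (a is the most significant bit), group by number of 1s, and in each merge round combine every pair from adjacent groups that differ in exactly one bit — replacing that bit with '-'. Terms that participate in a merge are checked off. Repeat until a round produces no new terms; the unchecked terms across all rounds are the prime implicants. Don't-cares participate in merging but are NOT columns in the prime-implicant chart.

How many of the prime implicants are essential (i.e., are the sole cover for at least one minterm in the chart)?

5

Round 0: 00000✓ 00100✓ 00110✓ 01000✓ 01001✓ 01010✓ 01011✓ 01100✓ 01101✓ 10001✓ 10010✓ 10011✓ 10100✓ 10101✓ 10110✓ 10111✓ 11000✓ 11001✓ 11010✓ 11011✓ 11101✓ 11110✓ 11111✓
Round 1: -0100✓ -0110✓ -1000✓ -1001✓ -1010✓ -1011✓ -1101✓ 0-000✓ 0-100✓ 00-00✓ 001-0✓ 01-00✓ 01-01✓ 010-0✓ 010-1✓ 0100-✓ 0101-✓ 0110-✓ 1-001✓ 1-010✓ 1-011✓ 1-101✓ 1-110✓ 1-111✓ 10-01✓ 10-10✓ 10-11✓ 100-1✓ 1001-✓ 101-0✓ 101-1✓ 1010-✓ 1011-✓ 11-01✓ 11-10✓ 11-11✓ 110-0✓ 110-1✓ 1100-✓ 1101-✓ 111-1✓ 1111-✓
Round 2: -01-0 -1-01 -10-0✓ -10-1✓ -100-✓ -101-✓ 0--00 01-0- 010--✓ 1--01✓ 1--10✓ 1--11✓ 1-0-1✓ 1-01-✓ 1-1-1✓ 1-11-✓ 10--1✓ 10-1-✓ 101-- 11--1✓ 11-1-✓ 110--✓
Round 3: -10-- 1---1 1--1-
PIs = {-01-0, -1-01, -10--, 0--00, 01-0-, 1---1, 1--1-, 101--}
Coverage chart:
  m0: 0--00 ←essential
  m4: -01-0,0--00
  m6: -01-0 ←essential
  m8: -10--,0--00,01-0-
  m9: -1-01,-10--,01-0-
  m10: -10-- ←essential
  m11: -10-- ←essential
  m12: 0--00,01-0-
  m13: -1-01,01-0-
  m17: 1---1 ←essential
  m18: 1--1- ←essential
  m19: 1---1,1--1-
  m20: -01-0,101--
  m21: 1---1,101--
  m22: -01-0,1--1-,101--
  m23: 1---1,1--1-,101--
  m24: -10-- ←essential
  m25: -1-01,-10--,1---1
  m26: -10--,1--1-
  m27: -10--,1---1,1--1-
  m30: 1--1- ←essential
  m31: 1---1,1--1-
Essential: -01-0, -10--, 0--00, 1---1, 1--1-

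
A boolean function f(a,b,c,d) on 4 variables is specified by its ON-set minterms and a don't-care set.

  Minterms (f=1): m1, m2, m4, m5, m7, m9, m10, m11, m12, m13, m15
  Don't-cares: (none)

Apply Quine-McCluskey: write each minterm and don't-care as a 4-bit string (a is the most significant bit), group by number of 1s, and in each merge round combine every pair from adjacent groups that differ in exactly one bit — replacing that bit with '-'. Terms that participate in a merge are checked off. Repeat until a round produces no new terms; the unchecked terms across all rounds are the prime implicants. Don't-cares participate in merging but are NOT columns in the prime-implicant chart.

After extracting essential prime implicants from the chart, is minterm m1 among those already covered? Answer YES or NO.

size-2^0 implicants → 0001(✓)  0010(✓)  0100(✓)  0101(✓)  0111(✓)  1001(✓)  1010(✓)  1011(✓)  1100(✓)  1101(✓)  1111(✓)
size-2^1 implicants → -001(✓)  -010  -100(✓)  -101(✓)  -111(✓)  0-01(✓)  01-1(✓)  010-(✓)  1-01(✓)  1-11(✓)  10-1(✓)  101-  11-1(✓)  110-(✓)
size-2^2 implicants → --01  -1-1  -10-  1--1
Unchecked terms (primes): --01, -010, -1-1, -10-, 1--1, 101-
Minterm coverage:
  m1 ⊆ --01 [E]
  m2 ⊆ -010 [E]
  m4 ⊆ -10- [E]
  m5 ⊆ --01,-1-1,-10-
  m7 ⊆ -1-1 [E]
  m9 ⊆ --01,1--1
  m10 ⊆ -010,101-
  m11 ⊆ 1--1,101-
  m12 ⊆ -10- [E]
  m13 ⊆ --01,-1-1,-10-,1--1
  m15 ⊆ -1-1,1--1
E = {--01, -010, -1-1, -10-}

YES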